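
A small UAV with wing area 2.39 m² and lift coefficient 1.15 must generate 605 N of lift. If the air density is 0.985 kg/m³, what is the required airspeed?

L = ½ρv²S·CL ⇒ v = √(2L/(ρ·S·CL))
v = √(2 × 605 / (0.985 × 2.39 × 1.15)) = √446.9 = 21.1 m/s

v = 21.1 m/s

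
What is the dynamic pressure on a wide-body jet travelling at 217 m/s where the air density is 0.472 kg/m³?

q = ½ρv² = ½ × 0.472 × 217² = 11100 Pa

q = 11100 Pa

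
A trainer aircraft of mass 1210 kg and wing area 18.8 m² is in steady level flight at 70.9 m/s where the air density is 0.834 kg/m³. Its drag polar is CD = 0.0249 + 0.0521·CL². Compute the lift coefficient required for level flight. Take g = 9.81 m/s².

Level flight ⇒ L = W = m·g = 1210 × 9.81 = 11870 N.
q = ½ρv² = ½ × 0.834 × 70.9² = 2096 Pa.
CL = W/(q·S) = 11870 / (2096 × 18.8) = 0.3012.

CL = 0.301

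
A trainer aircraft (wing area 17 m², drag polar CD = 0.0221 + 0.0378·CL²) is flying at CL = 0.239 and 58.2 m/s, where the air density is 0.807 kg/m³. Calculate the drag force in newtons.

CD = 0.0221 + 0.0378 × 0.239² = 0.02426
D = ½ρv²S·CD = ½ × 0.807 × 58.2² × 17 × 0.02426 = 564 N

D = 564 N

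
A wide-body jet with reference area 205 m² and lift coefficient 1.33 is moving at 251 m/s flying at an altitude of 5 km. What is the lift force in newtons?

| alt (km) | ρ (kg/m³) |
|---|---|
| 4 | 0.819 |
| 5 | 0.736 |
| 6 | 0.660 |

At 5 km, from the table: ρ = 0.736 kg/m³.
Dynamic pressure q = ½ρv² = ½ × 0.736 × 251² = 23180 Pa.
L = q·S·CL = 23180 × 205 × 1.33 = 6.32×10^6 N ≈ 6320 kN

L = 6.32×10^6 N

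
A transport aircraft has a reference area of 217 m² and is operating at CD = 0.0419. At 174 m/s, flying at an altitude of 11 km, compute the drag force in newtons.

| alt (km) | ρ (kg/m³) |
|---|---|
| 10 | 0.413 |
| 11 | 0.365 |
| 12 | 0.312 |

D = 50200 N

At 11 km, from the table: ρ = 0.365 kg/m³.
Dynamic pressure q = ½ρv² = ½ × 0.365 × 174² = 5525 Pa.
D = q·S·CD = 5525 × 217 × 0.0419 = 50200 N ≈ 50.2 kN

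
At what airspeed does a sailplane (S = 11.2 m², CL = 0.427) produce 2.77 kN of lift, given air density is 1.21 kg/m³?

L = ½ρv²S·CL ⇒ v = √(2L/(ρ·S·CL))
v = √(2 × 2770 / (1.21 × 11.2 × 0.427)) = √957.4 = 30.9 m/s

v = 30.9 m/s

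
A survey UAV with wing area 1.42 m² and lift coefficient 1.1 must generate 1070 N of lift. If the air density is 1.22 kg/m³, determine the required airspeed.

v = 33.5 m/s

L = ½ρv²S·CL ⇒ v = √(2L/(ρ·S·CL))
v = √(2 × 1070 / (1.22 × 1.42 × 1.1)) = √1123 = 33.5 m/s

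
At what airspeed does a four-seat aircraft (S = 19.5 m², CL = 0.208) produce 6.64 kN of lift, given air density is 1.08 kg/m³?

v = 55.1 m/s

L = ½ρv²S·CL ⇒ v = √(2L/(ρ·S·CL))
v = √(2 × 6640 / (1.08 × 19.5 × 0.208)) = √3032 = 55.1 m/s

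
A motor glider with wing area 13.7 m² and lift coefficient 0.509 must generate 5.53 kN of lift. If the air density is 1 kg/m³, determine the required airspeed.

v = 39.8 m/s

L = ½ρv²S·CL ⇒ v = √(2L/(ρ·S·CL))
v = √(2 × 5530 / (1 × 13.7 × 0.509)) = √1586 = 39.8 m/s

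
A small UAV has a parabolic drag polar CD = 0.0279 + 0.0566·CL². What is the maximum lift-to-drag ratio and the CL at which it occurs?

For CD = CD0 + K·CL², (L/D)max occurs at CL* = √(CD0/K) and equals 1/(2√(K·CD0)).
(L/D)max = 1/(2√(0.0566 × 0.0279)) = 1/(2 × 0.03974) = 12.6
CL* = √(0.0279/0.0566) = 0.702

(L/D)max = 12.6, at CL = 0.702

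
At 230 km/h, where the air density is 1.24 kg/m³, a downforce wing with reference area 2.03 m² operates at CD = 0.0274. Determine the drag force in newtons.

Convert speed: v = 230 km/h ÷ 3.6 = 63.89 m/s.
Dynamic pressure q = ½ρv² = ½ × 1.24 × 63.89² = 2531 Pa.
D = q·S·CD = 2531 × 2.03 × 0.0274 = 141 N

D = 141 N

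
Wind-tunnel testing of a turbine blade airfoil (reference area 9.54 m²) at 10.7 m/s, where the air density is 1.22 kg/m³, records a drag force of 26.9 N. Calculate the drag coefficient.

From D = ½ρv²S·CD, rearranging gives CD = 2D/(ρv²S).
CD = 2 × 26.9 / (1.22 × 10.7² × 9.54) = 0.0404

CD = 0.0404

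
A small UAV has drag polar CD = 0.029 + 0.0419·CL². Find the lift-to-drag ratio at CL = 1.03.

CD = 0.029 + 0.0419 × 1.03² = 0.07345
L/D = CL/CD = 1.03 / 0.07345 = 14

L/D = 14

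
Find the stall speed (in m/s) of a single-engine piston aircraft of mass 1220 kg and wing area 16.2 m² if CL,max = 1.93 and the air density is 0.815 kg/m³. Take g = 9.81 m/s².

At stall, lift equals weight: L = W = m·g = 1220 × 9.81 = 11970 N.
From L = ½ρV²S·CL,max = W: V_stall = √(2W/(ρSCL,max)) = √(2·11970/(0.815·16.2·1.93))
V_stall = √939.4 = 30.6 m/s

V_stall = 30.6 m/s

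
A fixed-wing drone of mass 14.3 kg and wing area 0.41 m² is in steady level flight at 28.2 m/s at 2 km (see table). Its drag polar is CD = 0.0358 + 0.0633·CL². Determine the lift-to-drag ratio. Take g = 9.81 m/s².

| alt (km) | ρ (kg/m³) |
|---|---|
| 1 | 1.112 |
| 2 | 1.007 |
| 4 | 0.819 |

At 2 km, from the table: ρ = 1.007 kg/m³.
Level flight ⇒ L = W = m·g = 14.3 × 9.81 = 140.28 N.
q = ½ρv² = ½ × 1.007 × 28.2² = 400.4 Pa.
CL = W/(q·S) = 140.28 / (400.4 × 0.41) = 0.8545.
CD = 0.0358 + 0.0633 × 0.8545² = 0.08202.
L/D = CL/CD = 0.8545 / 0.08202 = 10.4

L/D = 10.4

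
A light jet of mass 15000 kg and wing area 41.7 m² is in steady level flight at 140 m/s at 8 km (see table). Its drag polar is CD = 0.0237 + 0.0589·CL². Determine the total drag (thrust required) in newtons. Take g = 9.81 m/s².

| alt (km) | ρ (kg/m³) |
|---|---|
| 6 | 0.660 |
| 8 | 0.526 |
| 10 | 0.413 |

D = 11000 N

At 8 km, from the table: ρ = 0.526 kg/m³.
Weight W = mg = 15000 × 9.81 = 1.4715×10^5 N; in level flight L = W.
q = ½ρv² = ½ × 0.526 × 140² = 5155 Pa.
CL = 2W/(ρv²S) = 2×1.4715×10^5/(0.526×140²×41.7) = 0.6846.
CD = 0.0237 + 0.0589 × 0.6846² = 0.0513.
D = q·S·CD = 5155 × 41.7 × 0.0513 = 11030 N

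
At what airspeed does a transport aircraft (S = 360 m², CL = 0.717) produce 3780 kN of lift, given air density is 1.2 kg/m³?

v = 156 m/s

L = ½ρv²S·CL ⇒ v = √(2L/(ρ·S·CL))
v = √(2 × 3.78×10^6 / (1.2 × 360 × 0.717)) = √24410 = 156 m/s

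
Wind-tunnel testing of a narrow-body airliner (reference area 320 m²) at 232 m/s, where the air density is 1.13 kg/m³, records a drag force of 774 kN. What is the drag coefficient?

CD = 0.0795

From D = ½ρv²S·CD, rearranging gives CD = 2D/(ρv²S).
CD = 2 × 7.74×10^5 / (1.13 × 232² × 320) = 0.0795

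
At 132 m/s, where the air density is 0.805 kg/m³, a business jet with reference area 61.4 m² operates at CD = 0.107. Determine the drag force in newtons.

D = 46100 N

Dynamic pressure q = ½ρv² = ½ × 0.805 × 132² = 7013 Pa.
D = q·S·CD = 7013 × 61.4 × 0.107 = 46100 N ≈ 46.1 kN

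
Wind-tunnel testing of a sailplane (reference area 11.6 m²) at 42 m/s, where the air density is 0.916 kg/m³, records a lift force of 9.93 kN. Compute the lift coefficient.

From L = ½ρv²S·CL, rearranging gives CL = 2L/(ρv²S).
CL = 2 × 9930 / (0.916 × 42² × 11.6) = 1.06

CL = 1.06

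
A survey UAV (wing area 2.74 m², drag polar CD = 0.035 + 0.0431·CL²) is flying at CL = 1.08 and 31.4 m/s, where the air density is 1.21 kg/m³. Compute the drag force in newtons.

CD = 0.035 + 0.0431 × 1.08² = 0.08527
D = ½ρv²S·CD = ½ × 1.21 × 31.4² × 2.74 × 0.08527 = 139 N

D = 139 N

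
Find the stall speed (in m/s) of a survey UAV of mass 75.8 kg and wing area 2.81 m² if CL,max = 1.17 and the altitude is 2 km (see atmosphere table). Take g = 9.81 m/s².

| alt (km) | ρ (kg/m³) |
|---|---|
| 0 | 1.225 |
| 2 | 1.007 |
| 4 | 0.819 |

At 2 km, from the table: ρ = 1.007 kg/m³.
Stall occurs when L = W at CL,max. W = mg = 75.8 × 9.81 = 743.6 N.
From L = ½ρV²S·CL,max = W: V_stall = √(2W/(ρSCL,max)) = √(2·743.6/(1.007·2.81·1.17))
V_stall = √449.2 = 21.2 m/s

V_stall = 21.2 m/s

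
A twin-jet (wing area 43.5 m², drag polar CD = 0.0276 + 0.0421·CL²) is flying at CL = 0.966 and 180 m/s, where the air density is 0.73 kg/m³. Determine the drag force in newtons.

CD = 0.0276 + 0.0421 × 0.966² = 0.06689
D = ½ρv²S·CD = ½ × 0.73 × 180² × 43.5 × 0.06689 = 34400 N

D = 34400 N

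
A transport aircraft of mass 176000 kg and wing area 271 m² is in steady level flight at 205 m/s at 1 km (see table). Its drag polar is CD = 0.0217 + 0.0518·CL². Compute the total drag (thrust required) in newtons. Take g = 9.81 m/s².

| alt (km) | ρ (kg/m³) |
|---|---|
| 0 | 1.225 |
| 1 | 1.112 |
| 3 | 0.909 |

D = 1.62×10^5 N

At 1 km, from the table: ρ = 1.112 kg/m³.
In steady level flight, lift balances weight: W = mg = 176000 × 9.81 = 1.7266×10^6 N.
Dynamic pressure q = 0.5 × 1.112 × 205² = 23370 Pa.
Required CL = L/(qS) = 1.7266×10^6/(23370·271) = 0.2727.
CD = 0.0217 + 0.0518 × 0.2727² = 0.02555.
D = q·S·CD = 23370 × 271 × 0.02555 = 1.618×10^5 N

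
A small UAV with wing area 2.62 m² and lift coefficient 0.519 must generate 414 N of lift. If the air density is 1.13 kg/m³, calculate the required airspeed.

L = ½ρv²S·CL ⇒ v = √(2L/(ρ·S·CL))
v = √(2 × 414 / (1.13 × 2.62 × 0.519)) = √538.9 = 23.2 m/s

v = 23.2 m/s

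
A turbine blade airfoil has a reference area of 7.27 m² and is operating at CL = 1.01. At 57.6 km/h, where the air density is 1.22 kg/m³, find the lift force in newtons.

L = 1150 N

Convert speed: v = 57.6 km/h ÷ 3.6 = 16 m/s.
L = ½ρv²S·CL = ½ × 1.22 × 16² × 7.27 × 1.01 = 1150 N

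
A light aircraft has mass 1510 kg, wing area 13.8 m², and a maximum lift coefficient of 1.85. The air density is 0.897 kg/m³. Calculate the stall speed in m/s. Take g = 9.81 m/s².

V_stall = 36 m/s

Stall occurs when L = W at CL,max. W = mg = 1510 × 9.81 = 14810 N.
From L = ½ρV²S·CL,max = W: V_stall = √(2W/(ρSCL,max)) = √(2·14810/(0.897·13.8·1.85))
V_stall = √1294 = 36 m/s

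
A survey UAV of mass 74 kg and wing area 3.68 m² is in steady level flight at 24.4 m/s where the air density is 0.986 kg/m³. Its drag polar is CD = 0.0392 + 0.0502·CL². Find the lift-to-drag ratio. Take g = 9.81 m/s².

Weight W = mg = 74 × 9.81 = 725.94 N; in level flight L = W.
Dynamic pressure q = 0.5 × 0.986 × 24.4² = 293.5 Pa.
Required CL = L/(qS) = 725.94/(293.5·3.68) = 0.6721.
CD = 0.0392 + 0.0502 × 0.6721² = 0.06188.
L/D = CL/CD = 0.6721 / 0.06188 = 10.9

L/D = 10.9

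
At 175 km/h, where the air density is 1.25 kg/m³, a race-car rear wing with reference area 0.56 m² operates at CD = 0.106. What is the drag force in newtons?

Convert speed: v = 175 km/h ÷ 3.6 = 48.61 m/s.
D = ½ρv²S·CD = ½ × 1.25 × 48.61² × 0.56 × 0.106 = 87.7 N

D = 87.7 N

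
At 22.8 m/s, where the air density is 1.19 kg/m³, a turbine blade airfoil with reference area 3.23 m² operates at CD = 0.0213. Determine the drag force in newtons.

Dynamic pressure q = ½ρv² = ½ × 1.19 × 22.8² = 309.3 Pa.
D = q·S·CD = 309.3 × 3.23 × 0.0213 = 21.3 N

D = 21.3 N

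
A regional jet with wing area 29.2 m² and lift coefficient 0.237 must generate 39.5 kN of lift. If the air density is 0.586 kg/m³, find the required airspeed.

L = ½ρv²S·CL ⇒ v = √(2L/(ρ·S·CL))
v = √(2 × 39500 / (0.586 × 29.2 × 0.237)) = √19480 = 140 m/s

v = 140 m/s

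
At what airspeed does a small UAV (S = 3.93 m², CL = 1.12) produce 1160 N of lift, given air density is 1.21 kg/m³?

v = 20.9 m/s

L = ½ρv²S·CL ⇒ v = √(2L/(ρ·S·CL))
v = √(2 × 1160 / (1.21 × 3.93 × 1.12)) = √435.6 = 20.9 m/s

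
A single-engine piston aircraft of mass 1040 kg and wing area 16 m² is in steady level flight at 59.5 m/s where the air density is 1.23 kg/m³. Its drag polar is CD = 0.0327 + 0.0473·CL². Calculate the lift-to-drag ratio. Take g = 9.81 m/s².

L/D = 7.97

Weight W = mg = 1040 × 9.81 = 10202 N; in level flight L = W.
q = ½ρv² = ½ × 1.23 × 59.5² = 2177 Pa.
Required CL = L/(qS) = 10202/(2177·16) = 0.2929.
CD = 0.0327 + 0.0473 × 0.2929² = 0.03676.
L/D = CL/CD = 0.2929 / 0.03676 = 7.97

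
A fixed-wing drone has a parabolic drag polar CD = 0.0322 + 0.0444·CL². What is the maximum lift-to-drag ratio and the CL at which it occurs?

(L/D)max = 13.2, at CL = 0.852

For CD = CD0 + K·CL², (L/D)max occurs at CL* = √(CD0/K) and equals 1/(2√(K·CD0)).
(L/D)max = 1/(2√(0.0444 × 0.0322)) = 1/(2 × 0.03781) = 13.2
CL* = √(0.0322/0.0444) = 0.852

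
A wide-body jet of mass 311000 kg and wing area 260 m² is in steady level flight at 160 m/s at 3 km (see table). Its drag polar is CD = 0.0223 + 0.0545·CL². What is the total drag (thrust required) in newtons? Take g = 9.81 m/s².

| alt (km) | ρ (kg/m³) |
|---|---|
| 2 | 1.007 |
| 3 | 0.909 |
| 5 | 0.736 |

D = 2.35×10^5 N

At 3 km, from the table: ρ = 0.909 kg/m³.
In steady level flight, lift balances weight: W = mg = 311000 × 9.81 = 3.0509×10^6 N.
Dynamic pressure q = 0.5 × 0.909 × 160² = 11640 Pa.
CL = W/(q·S) = 3.0509×10^6 / (11640 × 260) = 1.009.
CD = 0.0223 + 0.0545 × 1.009² = 0.07773.
D = q·S·CD = 11640 × 260 × 0.07773 = 2.352×10^5 N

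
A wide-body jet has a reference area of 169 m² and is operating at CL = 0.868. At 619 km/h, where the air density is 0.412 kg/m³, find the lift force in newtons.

L = 8.93×10^5 N

Convert speed: v = 619 km/h ÷ 3.6 = 171.9 m/s.
L = ½ρv²S·CL = ½ × 0.412 × 171.9² × 169 × 0.868 = 8.93×10^5 N ≈ 893 kN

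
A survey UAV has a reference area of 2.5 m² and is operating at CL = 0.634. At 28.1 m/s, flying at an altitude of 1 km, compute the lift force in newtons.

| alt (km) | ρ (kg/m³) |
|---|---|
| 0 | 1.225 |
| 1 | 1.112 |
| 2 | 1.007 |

L = 696 N

At 1 km, from the table: ρ = 1.112 kg/m³.
L = ½ρv²S·CL = ½ × 1.112 × 28.1² × 2.5 × 0.634 = 696 N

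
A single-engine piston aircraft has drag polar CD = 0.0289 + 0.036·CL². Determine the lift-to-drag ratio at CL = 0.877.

CD = 0.0289 + 0.036 × 0.877² = 0.05659
L/D = CL/CD = 0.877 / 0.05659 = 15.5

L/D = 15.5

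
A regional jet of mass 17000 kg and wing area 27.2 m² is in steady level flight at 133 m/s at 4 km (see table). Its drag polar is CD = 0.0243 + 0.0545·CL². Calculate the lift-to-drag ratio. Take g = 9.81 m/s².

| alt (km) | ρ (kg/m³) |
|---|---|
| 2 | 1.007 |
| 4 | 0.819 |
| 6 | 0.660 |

L/D = 13.4

At 4 km, from the table: ρ = 0.819 kg/m³.
In steady level flight, lift balances weight: W = mg = 17000 × 9.81 = 1.6677×10^5 N.
q = ½ρv² = ½ × 0.819 × 133² = 7244 Pa.
CL = W/(q·S) = 1.6677×10^5 / (7244 × 27.2) = 0.8464.
CD = 0.0243 + 0.0545 × 0.8464² = 0.06335.
L/D = CL/CD = 0.8464 / 0.06335 = 13.4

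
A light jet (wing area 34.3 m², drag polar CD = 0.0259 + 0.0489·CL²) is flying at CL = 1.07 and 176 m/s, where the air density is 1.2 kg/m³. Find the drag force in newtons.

CD = 0.0259 + 0.0489 × 1.07² = 0.08189
D = ½ρv²S·CD = ½ × 1.2 × 176² × 34.3 × 0.08189 = 52200 N

D = 52200 N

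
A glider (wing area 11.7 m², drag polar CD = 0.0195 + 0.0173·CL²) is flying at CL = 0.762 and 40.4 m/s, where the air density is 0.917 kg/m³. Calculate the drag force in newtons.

CD = 0.0195 + 0.0173 × 0.762² = 0.02955
D = ½ρv²S·CD = ½ × 0.917 × 40.4² × 11.7 × 0.02955 = 259 N

D = 259 N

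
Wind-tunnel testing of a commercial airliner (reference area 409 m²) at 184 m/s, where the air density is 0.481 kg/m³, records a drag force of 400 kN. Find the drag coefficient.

CD = 0.12

From D = ½ρv²S·CD, rearranging gives CD = 2D/(ρv²S).
CD = 2 × 4×10^5 / (0.481 × 184² × 409) = 0.12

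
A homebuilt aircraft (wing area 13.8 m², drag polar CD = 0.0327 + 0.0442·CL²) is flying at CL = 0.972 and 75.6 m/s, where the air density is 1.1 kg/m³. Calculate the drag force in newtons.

D = 3230 N

CD = 0.0327 + 0.0442 × 0.972² = 0.07446
D = ½ρv²S·CD = ½ × 1.1 × 75.6² × 13.8 × 0.07446 = 3230 N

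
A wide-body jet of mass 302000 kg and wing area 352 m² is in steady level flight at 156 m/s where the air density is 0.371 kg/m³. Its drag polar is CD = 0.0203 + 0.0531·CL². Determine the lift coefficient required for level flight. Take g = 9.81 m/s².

Level flight ⇒ L = W = m·g = 302000 × 9.81 = 2.9626×10^6 N.
q = ½ρv² = ½ × 0.371 × 156² = 4514 Pa.
CL = W/(q·S) = 2.9626×10^6 / (4514 × 352) = 1.864.

CL = 1.86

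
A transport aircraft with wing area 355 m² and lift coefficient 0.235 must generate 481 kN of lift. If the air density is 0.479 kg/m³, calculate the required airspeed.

L = ½ρv²S·CL ⇒ v = √(2L/(ρ·S·CL))
v = √(2 × 4.81×10^5 / (0.479 × 355 × 0.235)) = √24070 = 155 m/s

v = 155 m/s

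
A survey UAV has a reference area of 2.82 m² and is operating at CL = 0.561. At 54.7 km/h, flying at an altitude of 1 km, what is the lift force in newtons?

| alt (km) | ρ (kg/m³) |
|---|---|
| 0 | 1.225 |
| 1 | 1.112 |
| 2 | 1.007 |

At 1 km, from the table: ρ = 1.112 kg/m³.
Convert speed: v = 54.7 km/h ÷ 3.6 = 15.19 m/s.
Dynamic pressure q = ½ρv² = ½ × 1.112 × 15.19² = 128.4 Pa.
L = q·S·CL = 128.4 × 2.82 × 0.561 = 203 N

L = 203 N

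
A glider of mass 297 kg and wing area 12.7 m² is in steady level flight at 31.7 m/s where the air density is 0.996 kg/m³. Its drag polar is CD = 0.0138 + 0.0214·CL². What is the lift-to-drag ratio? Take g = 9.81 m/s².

Weight W = mg = 297 × 9.81 = 2913.6 N; in level flight L = W.
Dynamic pressure q = 0.5 × 0.996 × 31.7² = 500.4 Pa.
Required CL = L/(qS) = 2913.6/(500.4·12.7) = 0.4584.
CD = 0.0138 + 0.0214 × 0.4584² = 0.0183.
L/D = CL/CD = 0.4584 / 0.0183 = 25.1

L/D = 25.1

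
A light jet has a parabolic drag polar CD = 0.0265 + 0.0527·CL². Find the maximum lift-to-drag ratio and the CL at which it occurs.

For CD = CD0 + K·CL², (L/D)max occurs at CL* = √(CD0/K) and equals 1/(2√(K·CD0)).
(L/D)max = 1/(2√(0.0527 × 0.0265)) = 1/(2 × 0.03737) = 13.4
CL* = √(0.0265/0.0527) = 0.709

(L/D)max = 13.4, at CL = 0.709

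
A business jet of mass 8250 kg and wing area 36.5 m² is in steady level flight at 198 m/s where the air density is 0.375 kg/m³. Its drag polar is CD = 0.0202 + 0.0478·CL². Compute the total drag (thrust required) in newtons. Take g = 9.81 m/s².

Weight W = mg = 8250 × 9.81 = 80932 N; in level flight L = W.
q = ½ρv² = ½ × 0.375 × 198² = 7351 Pa.
CL = 2W/(ρv²S) = 2×80932/(0.375×198²×36.5) = 0.3016.
CD = 0.0202 + 0.0478 × 0.3016² = 0.02455.
D = q·S·CD = 7351 × 36.5 × 0.02455 = 6587 N

D = 6590 N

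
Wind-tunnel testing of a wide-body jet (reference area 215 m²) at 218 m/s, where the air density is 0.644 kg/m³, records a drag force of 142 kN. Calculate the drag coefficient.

CD = 0.0432

From D = ½ρv²S·CD, rearranging gives CD = 2D/(ρv²S).
CD = 2 × 1.42×10^5 / (0.644 × 218² × 215) = 0.0432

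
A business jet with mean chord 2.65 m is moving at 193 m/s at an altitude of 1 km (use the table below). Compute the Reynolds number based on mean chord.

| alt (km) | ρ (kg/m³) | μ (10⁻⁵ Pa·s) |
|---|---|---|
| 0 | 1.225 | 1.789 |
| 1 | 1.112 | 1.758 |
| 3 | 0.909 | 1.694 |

Re = 3.24×10^7

At 1 km, from the table: ρ = 1.112 kg/m³, μ = 1.758×10⁻⁵ Pa·s.
Re = ρ·v·c/μ = 1.112 × 193 × 2.65 / (1.758×10⁻⁵) = 3.24×10^7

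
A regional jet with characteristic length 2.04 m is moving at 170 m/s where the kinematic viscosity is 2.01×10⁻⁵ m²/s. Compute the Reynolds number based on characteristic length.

Re = 1.73×10^7

Re = v·c/ν = 170 × 2.04 / (2.01×10⁻⁵) = 1.73×10^7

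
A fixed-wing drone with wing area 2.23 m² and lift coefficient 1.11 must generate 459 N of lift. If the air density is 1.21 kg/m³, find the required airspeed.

v = 17.5 m/s

L = ½ρv²S·CL ⇒ v = √(2L/(ρ·S·CL))
v = √(2 × 459 / (1.21 × 2.23 × 1.11)) = √306.5 = 17.5 m/s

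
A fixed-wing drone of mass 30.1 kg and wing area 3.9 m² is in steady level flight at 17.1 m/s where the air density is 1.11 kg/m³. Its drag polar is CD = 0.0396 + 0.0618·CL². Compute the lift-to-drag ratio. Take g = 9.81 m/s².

L/D = 8.79

In steady level flight, lift balances weight: W = mg = 30.1 × 9.81 = 295.28 N.
Dynamic pressure q = 0.5 × 1.11 × 17.1² = 162.3 Pa.
CL = W/(q·S) = 295.28 / (162.3 × 3.9) = 0.4665.
CD = 0.0396 + 0.0618 × 0.4665² = 0.05305.
L/D = CL/CD = 0.4665 / 0.05305 = 8.79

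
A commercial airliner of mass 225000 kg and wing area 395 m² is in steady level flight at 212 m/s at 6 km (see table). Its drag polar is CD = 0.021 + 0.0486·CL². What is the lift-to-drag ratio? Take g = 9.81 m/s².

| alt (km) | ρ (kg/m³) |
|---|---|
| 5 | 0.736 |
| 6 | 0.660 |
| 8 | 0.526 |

At 6 km, from the table: ρ = 0.660 kg/m³.
Weight W = mg = 225000 × 9.81 = 2.2072×10^6 N; in level flight L = W.
q = ½ρv² = ½ × 0.66 × 212² = 14830 Pa.
CL = 2W/(ρv²S) = 2×2.2072×10^6/(0.66×212²×395) = 0.3768.
CD = 0.021 + 0.0486 × 0.3768² = 0.0279.
L/D = CL/CD = 0.3768 / 0.0279 = 13.5

L/D = 13.5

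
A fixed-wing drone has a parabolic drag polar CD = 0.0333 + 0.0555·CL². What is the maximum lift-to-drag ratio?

(L/D)max = 11.6

For CD = CD0 + K·CL², (L/D)max occurs at CL* = √(CD0/K) and equals 1/(2√(K·CD0)).
(L/D)max = 1/(2√(0.0555 × 0.0333)) = 1/(2 × 0.04299) = 11.6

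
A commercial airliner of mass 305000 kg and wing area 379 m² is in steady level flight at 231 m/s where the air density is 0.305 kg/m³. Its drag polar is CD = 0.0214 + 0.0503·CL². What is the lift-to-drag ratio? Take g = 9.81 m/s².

L/D = 14.1

Level flight ⇒ L = W = m·g = 305000 × 9.81 = 2.992×10^6 N.
Dynamic pressure q = 0.5 × 0.305 × 231² = 8138 Pa.
Required CL = L/(qS) = 2.992×10^6/(8138·379) = 0.9701.
CD = 0.0214 + 0.0503 × 0.9701² = 0.06874.
L/D = CL/CD = 0.9701 / 0.06874 = 14.1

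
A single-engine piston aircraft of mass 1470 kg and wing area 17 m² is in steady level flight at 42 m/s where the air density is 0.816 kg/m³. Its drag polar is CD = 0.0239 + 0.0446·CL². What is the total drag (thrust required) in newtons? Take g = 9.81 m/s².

Weight W = mg = 1470 × 9.81 = 14421 N; in level flight L = W.
Dynamic pressure q = 0.5 × 0.816 × 42² = 719.7 Pa.
CL = W/(q·S) = 14421 / (719.7 × 17) = 1.179.
CD = 0.0239 + 0.0446 × 1.179² = 0.08586.
D = q·S·CD = 719.7 × 17 × 0.08586 = 1050 N

D = 1050 N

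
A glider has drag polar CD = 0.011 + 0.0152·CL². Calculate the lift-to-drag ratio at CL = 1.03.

L/D = 38

CD = 0.011 + 0.0152 × 1.03² = 0.02713
L/D = CL/CD = 1.03 / 0.02713 = 38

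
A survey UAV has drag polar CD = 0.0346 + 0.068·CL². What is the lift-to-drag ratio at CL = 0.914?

L/D = 10

CD = 0.0346 + 0.068 × 0.914² = 0.09141
L/D = CL/CD = 0.914 / 0.09141 = 10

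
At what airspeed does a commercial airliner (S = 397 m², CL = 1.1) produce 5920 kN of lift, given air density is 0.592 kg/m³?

v = 214 m/s

L = ½ρv²S·CL ⇒ v = √(2L/(ρ·S·CL))
v = √(2 × 5.92×10^6 / (0.592 × 397 × 1.1)) = √45800 = 214 m/s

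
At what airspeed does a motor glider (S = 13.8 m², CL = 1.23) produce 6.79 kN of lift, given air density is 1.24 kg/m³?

L = ½ρv²S·CL ⇒ v = √(2L/(ρ·S·CL))
v = √(2 × 6790 / (1.24 × 13.8 × 1.23)) = √645.2 = 25.4 m/s

v = 25.4 m/s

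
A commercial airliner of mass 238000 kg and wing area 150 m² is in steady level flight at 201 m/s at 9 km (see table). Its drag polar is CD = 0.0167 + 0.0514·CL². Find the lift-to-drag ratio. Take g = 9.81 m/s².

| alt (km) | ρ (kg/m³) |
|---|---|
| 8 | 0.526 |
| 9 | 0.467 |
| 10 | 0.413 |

L/D = 10.5

At 9 km, from the table: ρ = 0.467 kg/m³.
Weight W = mg = 238000 × 9.81 = 2.3348×10^6 N; in level flight L = W.
Dynamic pressure q = 0.5 × 0.467 × 201² = 9434 Pa.
CL = W/(q·S) = 2.3348×10^6 / (9434 × 150) = 1.65.
CD = 0.0167 + 0.0514 × 1.65² = 0.1566.
L/D = CL/CD = 1.65 / 0.1566 = 10.5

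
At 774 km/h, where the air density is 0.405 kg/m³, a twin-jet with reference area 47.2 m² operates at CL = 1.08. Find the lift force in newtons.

L = 4.77×10^5 N

Convert speed: v = 774 km/h ÷ 3.6 = 215 m/s.
Dynamic pressure q = ½ρv² = ½ × 0.405 × 215² = 9361 Pa.
L = q·S·CL = 9361 × 47.2 × 1.08 = 4.77×10^5 N ≈ 477 kN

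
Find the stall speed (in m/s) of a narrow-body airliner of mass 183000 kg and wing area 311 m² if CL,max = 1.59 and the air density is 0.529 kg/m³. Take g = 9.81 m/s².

V_stall = 117 m/s

Weight W = mg = 183000 × 9.81 = 1.795×10^6 N.
V_stall = √(2W/(ρ·S·CL,max)) = √(2 × 1.795×10^6 / (0.529 × 311 × 1.59))
V_stall = √13730 = 117 m/s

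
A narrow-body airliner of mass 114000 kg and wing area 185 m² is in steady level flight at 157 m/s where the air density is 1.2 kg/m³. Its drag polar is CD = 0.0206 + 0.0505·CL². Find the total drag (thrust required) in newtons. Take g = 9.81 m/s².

Level flight ⇒ L = W = m·g = 114000 × 9.81 = 1.1183×10^6 N.
Dynamic pressure q = 0.5 × 1.2 × 157² = 14790 Pa.
Required CL = L/(qS) = 1.1183×10^6/(14790·185) = 0.4087.
CD = 0.0206 + 0.0505 × 0.4087² = 0.02904.
D = q·S·CD = 14790 × 185 × 0.02904 = 79450 N

D = 79400 N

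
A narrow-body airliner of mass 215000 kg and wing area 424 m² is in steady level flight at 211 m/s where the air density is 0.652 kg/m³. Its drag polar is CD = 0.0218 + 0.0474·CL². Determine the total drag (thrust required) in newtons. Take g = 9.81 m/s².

In steady level flight, lift balances weight: W = mg = 215000 × 9.81 = 2.1092×10^6 N.
Dynamic pressure q = 0.5 × 0.652 × 211² = 14510 Pa.
Required CL = L/(qS) = 2.1092×10^6/(14510·424) = 0.3427.
CD = 0.0218 + 0.0474 × 0.3427² = 0.02737.
D = q·S·CD = 14510 × 424 × 0.02737 = 1.684×10^5 N

D = 1.68×10^5 N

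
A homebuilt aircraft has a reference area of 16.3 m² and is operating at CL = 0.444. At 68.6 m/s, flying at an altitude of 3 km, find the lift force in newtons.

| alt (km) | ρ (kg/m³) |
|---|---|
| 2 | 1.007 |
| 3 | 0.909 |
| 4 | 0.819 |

L = 15500 N

At 3 km, from the table: ρ = 0.909 kg/m³.
Dynamic pressure q = ½ρv² = ½ × 0.909 × 68.6² = 2139 Pa.
L = q·S·CL = 2139 × 16.3 × 0.444 = 15500 N ≈ 15.5 kN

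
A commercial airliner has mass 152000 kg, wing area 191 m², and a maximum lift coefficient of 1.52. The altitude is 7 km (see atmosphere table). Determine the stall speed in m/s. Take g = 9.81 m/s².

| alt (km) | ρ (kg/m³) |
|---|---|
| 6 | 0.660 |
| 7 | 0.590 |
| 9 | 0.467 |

At 7 km, from the table: ρ = 0.590 kg/m³.
At stall, lift equals weight: L = W = m·g = 152000 × 9.81 = 1.491×10^6 N.
V_stall = √(2W/(ρ·S·CL,max)) = √(2 × 1.491×10^6 / (0.59 × 191 × 1.52))
V_stall = √17410 = 132 m/s

V_stall = 132 m/s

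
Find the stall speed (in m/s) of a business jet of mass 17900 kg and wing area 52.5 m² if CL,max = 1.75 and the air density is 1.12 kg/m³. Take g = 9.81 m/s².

Weight W = mg = 17900 × 9.81 = 1.756×10^5 N.
From L = ½ρV²S·CL,max = W: V_stall = √(2W/(ρSCL,max)) = √(2·1.756×10^5/(1.12·52.5·1.75))
V_stall = √3413 = 58.4 m/s

V_stall = 58.4 m/s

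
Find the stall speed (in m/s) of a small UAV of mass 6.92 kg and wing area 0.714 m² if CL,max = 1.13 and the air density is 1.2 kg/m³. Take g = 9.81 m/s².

At stall, lift equals weight: L = W = m·g = 6.92 × 9.81 = 67.89 N.
V_stall = √(2W/(ρ·S·CL,max)) = √(2 × 67.89 / (1.2 × 0.714 × 1.13))
V_stall = √140.2 = 11.8 m/s

V_stall = 11.8 m/s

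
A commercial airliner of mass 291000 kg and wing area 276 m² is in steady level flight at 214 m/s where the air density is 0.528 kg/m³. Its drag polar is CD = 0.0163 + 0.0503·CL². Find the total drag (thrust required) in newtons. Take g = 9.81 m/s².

D = 1.77×10^5 N

In steady level flight, lift balances weight: W = mg = 291000 × 9.81 = 2.8547×10^6 N.
Dynamic pressure q = 0.5 × 0.528 × 214² = 12090 Pa.
CL = W/(q·S) = 2.8547×10^6 / (12090 × 276) = 0.8555.
CD = 0.0163 + 0.0503 × 0.8555² = 0.05311.
D = q·S·CD = 12090 × 276 × 0.05311 = 1.772×10^5 N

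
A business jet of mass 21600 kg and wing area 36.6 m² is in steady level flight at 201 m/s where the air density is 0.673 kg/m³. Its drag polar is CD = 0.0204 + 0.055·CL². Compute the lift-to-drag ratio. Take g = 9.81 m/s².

Level flight ⇒ L = W = m·g = 21600 × 9.81 = 2.119×10^5 N.
Dynamic pressure q = 0.5 × 0.673 × 201² = 13590 Pa.
Required CL = L/(qS) = 2.119×10^5/(13590·36.6) = 0.4259.
CD = 0.0204 + 0.055 × 0.4259² = 0.03037.
L/D = CL/CD = 0.4259 / 0.03037 = 14

L/D = 14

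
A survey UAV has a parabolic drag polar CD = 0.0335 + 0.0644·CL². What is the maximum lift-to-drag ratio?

(L/D)max = 10.8

For CD = CD0 + K·CL², (L/D)max occurs at CL* = √(CD0/K) and equals 1/(2√(K·CD0)).
(L/D)max = 1/(2√(0.0644 × 0.0335)) = 1/(2 × 0.04645) = 10.8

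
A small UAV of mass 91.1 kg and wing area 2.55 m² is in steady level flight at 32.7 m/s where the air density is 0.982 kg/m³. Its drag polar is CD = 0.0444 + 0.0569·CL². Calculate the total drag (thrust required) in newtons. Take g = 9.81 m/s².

D = 93.4 N

Level flight ⇒ L = W = m·g = 91.1 × 9.81 = 893.69 N.
q = ½ρv² = ½ × 0.982 × 32.7² = 525 Pa.
CL = W/(q·S) = 893.69 / (525 × 2.55) = 0.6675.
CD = 0.0444 + 0.0569 × 0.6675² = 0.06975.
D = q·S·CD = 525 × 2.55 × 0.06975 = 93.39 N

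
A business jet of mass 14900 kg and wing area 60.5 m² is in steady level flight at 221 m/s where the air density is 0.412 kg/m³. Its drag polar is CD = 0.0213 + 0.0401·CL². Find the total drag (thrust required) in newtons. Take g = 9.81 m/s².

D = 14400 N

In steady level flight, lift balances weight: W = mg = 14900 × 9.81 = 1.4617×10^5 N.
q = ½ρv² = ½ × 0.412 × 221² = 10060 Pa.
CL = W/(q·S) = 1.4617×10^5 / (10060 × 60.5) = 0.2401.
CD = 0.0213 + 0.0401 × 0.2401² = 0.02361.
D = q·S·CD = 10060 × 60.5 × 0.02361 = 14370 N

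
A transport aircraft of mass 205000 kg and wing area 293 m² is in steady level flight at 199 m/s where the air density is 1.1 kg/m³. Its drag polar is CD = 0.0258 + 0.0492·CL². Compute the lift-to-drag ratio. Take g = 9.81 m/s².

L/D = 10.3

Weight W = mg = 205000 × 9.81 = 2.011×10^6 N; in level flight L = W.
q = ½ρv² = ½ × 1.1 × 199² = 21780 Pa.
CL = 2W/(ρv²S) = 2×2.011×10^6/(1.1×199²×293) = 0.3151.
CD = 0.0258 + 0.0492 × 0.3151² = 0.03069.
L/D = CL/CD = 0.3151 / 0.03069 = 10.3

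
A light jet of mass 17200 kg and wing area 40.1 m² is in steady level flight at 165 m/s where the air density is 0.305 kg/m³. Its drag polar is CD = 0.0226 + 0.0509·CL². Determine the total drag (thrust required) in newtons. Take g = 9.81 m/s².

Level flight ⇒ L = W = m·g = 17200 × 9.81 = 1.6873×10^5 N.
q = ½ρv² = ½ × 0.305 × 165² = 4152 Pa.
CL = 2W/(ρv²S) = 2×1.6873×10^5/(0.305×165²×40.1) = 1.013.
CD = 0.0226 + 0.0509 × 1.013² = 0.07488.
D = q·S·CD = 4152 × 40.1 × 0.07488 = 12470 N

D = 12500 N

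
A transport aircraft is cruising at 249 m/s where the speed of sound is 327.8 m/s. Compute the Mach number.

M = v/a = 249 / 327.8 = 0.76

M = 0.76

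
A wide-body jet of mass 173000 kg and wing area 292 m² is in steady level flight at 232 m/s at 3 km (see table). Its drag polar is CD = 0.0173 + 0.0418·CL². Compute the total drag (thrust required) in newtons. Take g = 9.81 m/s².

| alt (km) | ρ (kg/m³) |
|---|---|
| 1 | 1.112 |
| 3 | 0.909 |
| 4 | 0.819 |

At 3 km, from the table: ρ = 0.909 kg/m³.
In steady level flight, lift balances weight: W = mg = 173000 × 9.81 = 1.6971×10^6 N.
q = ½ρv² = ½ × 0.909 × 232² = 24460 Pa.
Required CL = L/(qS) = 1.6971×10^6/(24460·292) = 0.2376.
CD = 0.0173 + 0.0418 × 0.2376² = 0.01966.
D = q·S·CD = 24460 × 292 × 0.01966 = 1.404×10^5 N

D = 1.4×10^5 N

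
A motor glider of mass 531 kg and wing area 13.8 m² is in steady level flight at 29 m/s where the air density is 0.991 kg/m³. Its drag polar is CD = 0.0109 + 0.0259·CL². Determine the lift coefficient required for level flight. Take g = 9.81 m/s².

CL = 0.906

Weight W = mg = 531 × 9.81 = 5209.1 N; in level flight L = W.
q = ½ρv² = ½ × 0.991 × 29² = 416.7 Pa.
CL = W/(q·S) = 5209.1 / (416.7 × 13.8) = 0.9058.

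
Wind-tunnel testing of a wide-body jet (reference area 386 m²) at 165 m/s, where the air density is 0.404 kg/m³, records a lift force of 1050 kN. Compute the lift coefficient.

From L = ½ρv²S·CL, rearranging gives CL = 2L/(ρv²S).
CL = 2 × 1.05×10^6 / (0.404 × 165² × 386) = 0.495

CL = 0.495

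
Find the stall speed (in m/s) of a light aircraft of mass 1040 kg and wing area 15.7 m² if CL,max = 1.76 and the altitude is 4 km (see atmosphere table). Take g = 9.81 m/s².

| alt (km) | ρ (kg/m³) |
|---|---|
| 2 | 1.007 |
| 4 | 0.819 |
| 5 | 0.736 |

At 4 km, from the table: ρ = 0.819 kg/m³.
At stall, lift equals weight: L = W = m·g = 1040 × 9.81 = 10200 N.
From L = ½ρV²S·CL,max = W: V_stall = √(2W/(ρSCL,max)) = √(2·10200/(0.819·15.7·1.76))
V_stall = √901.6 = 30 m/s

V_stall = 30 m/s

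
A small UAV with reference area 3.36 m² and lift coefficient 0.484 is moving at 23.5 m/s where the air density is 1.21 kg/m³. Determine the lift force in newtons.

L = 543 N

L = ½ρv²S·CL = ½ × 1.21 × 23.5² × 3.36 × 0.484 = 543 N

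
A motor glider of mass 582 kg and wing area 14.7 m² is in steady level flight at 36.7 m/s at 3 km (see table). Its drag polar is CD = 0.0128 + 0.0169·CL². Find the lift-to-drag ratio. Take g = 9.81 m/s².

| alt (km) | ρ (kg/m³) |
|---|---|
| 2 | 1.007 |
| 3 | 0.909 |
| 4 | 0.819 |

At 3 km, from the table: ρ = 0.909 kg/m³.
Weight W = mg = 582 × 9.81 = 5709.4 N; in level flight L = W.
q = ½ρv² = ½ × 0.909 × 36.7² = 612.2 Pa.
Required CL = L/(qS) = 5709.4/(612.2·14.7) = 0.6345.
CD = 0.0128 + 0.0169 × 0.6345² = 0.0196.
L/D = CL/CD = 0.6345 / 0.0196 = 32.4

L/D = 32.4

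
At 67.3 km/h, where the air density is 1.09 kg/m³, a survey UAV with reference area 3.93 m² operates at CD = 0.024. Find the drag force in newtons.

D = 18 N

Convert speed: v = 67.3 km/h ÷ 3.6 = 18.69 m/s.
D = ½ρv²S·CD = ½ × 1.09 × 18.69² × 3.93 × 0.024 = 18 N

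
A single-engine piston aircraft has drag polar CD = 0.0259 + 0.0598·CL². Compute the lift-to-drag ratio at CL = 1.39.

CD = 0.0259 + 0.0598 × 1.39² = 0.1414
L/D = CL/CD = 1.39 / 0.1414 = 9.83

L/D = 9.83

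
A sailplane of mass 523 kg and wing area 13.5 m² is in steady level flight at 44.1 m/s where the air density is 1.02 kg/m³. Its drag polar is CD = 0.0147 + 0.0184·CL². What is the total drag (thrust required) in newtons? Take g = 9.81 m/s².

Level flight ⇒ L = W = m·g = 523 × 9.81 = 5130.6 N.
q = ½ρv² = ½ × 1.02 × 44.1² = 991.9 Pa.
Required CL = L/(qS) = 5130.6/(991.9·13.5) = 0.3832.
CD = 0.0147 + 0.0184 × 0.3832² = 0.0174.
D = q·S·CD = 991.9 × 13.5 × 0.0174 = 233 N

D = 233 N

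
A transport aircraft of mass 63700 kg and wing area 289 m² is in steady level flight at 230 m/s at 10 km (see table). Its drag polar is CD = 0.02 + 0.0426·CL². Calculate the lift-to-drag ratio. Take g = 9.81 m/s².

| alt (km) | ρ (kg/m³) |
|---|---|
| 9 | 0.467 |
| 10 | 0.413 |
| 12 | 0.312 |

At 10 km, from the table: ρ = 0.413 kg/m³.
Weight W = mg = 63700 × 9.81 = 6.249×10^5 N; in level flight L = W.
Dynamic pressure q = 0.5 × 0.413 × 230² = 10920 Pa.
CL = W/(q·S) = 6.249×10^5 / (10920 × 289) = 0.1979.
CD = 0.02 + 0.0426 × 0.1979² = 0.02167.
L/D = CL/CD = 0.1979 / 0.02167 = 9.13

L/D = 9.13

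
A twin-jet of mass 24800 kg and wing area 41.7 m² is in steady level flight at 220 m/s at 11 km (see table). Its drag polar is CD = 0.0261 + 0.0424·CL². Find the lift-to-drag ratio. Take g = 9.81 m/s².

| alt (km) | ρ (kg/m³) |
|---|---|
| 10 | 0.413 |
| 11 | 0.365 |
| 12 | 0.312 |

L/D = 14.8

At 11 km, from the table: ρ = 0.365 kg/m³.
Weight W = mg = 24800 × 9.81 = 2.4329×10^5 N; in level flight L = W.
q = ½ρv² = ½ × 0.365 × 220² = 8833 Pa.
CL = 2W/(ρv²S) = 2×2.4329×10^5/(0.365×220²×41.7) = 0.6605.
CD = 0.0261 + 0.0424 × 0.6605² = 0.0446.
L/D = CL/CD = 0.6605 / 0.0446 = 14.8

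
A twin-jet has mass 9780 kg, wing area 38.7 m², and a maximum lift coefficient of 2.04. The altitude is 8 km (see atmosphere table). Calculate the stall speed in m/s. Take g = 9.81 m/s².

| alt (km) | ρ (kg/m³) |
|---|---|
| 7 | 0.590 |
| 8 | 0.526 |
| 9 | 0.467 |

At 8 km, from the table: ρ = 0.526 kg/m³.
Weight W = mg = 9780 × 9.81 = 95940 N.
From L = ½ρV²S·CL,max = W: V_stall = √(2W/(ρSCL,max)) = √(2·95940/(0.526·38.7·2.04))
V_stall = √4621 = 68 m/s

V_stall = 68 m/s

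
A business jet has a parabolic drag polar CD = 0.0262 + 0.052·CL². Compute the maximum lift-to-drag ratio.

(L/D)max = 13.5

For CD = CD0 + K·CL², (L/D)max occurs at CL* = √(CD0/K) and equals 1/(2√(K·CD0)).
(L/D)max = 1/(2√(0.052 × 0.0262)) = 1/(2 × 0.03691) = 13.5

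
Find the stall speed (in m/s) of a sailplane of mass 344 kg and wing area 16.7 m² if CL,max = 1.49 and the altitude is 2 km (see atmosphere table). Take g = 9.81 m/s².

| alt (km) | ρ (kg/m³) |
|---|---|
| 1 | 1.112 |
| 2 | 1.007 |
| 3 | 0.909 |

At 2 km, from the table: ρ = 1.007 kg/m³.
At stall, lift equals weight: L = W = m·g = 344 × 9.81 = 3375 N.
From L = ½ρV²S·CL,max = W: V_stall = √(2W/(ρSCL,max)) = √(2·3375/(1.007·16.7·1.49))
V_stall = √269.4 = 16.4 m/s

V_stall = 16.4 m/s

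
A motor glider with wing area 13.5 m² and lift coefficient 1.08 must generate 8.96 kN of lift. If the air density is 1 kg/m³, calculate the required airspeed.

v = 35.1 m/s

L = ½ρv²S·CL ⇒ v = √(2L/(ρ·S·CL))
v = √(2 × 8960 / (1 × 13.5 × 1.08)) = √1229 = 35.1 m/s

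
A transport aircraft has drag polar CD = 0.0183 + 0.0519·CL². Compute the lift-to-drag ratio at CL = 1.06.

CD = 0.0183 + 0.0519 × 1.06² = 0.07661
L/D = CL/CD = 1.06 / 0.07661 = 13.8

L/D = 13.8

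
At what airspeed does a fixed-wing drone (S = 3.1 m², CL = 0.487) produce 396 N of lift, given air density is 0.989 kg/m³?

v = 23 m/s

L = ½ρv²S·CL ⇒ v = √(2L/(ρ·S·CL))
v = √(2 × 396 / (0.989 × 3.1 × 0.487)) = √530.4 = 23 m/s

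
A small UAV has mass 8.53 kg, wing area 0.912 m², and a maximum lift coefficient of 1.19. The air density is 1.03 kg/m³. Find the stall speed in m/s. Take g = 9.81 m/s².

V_stall = 12.2 m/s

Weight W = mg = 8.53 × 9.81 = 83.68 N.
From L = ½ρV²S·CL,max = W: V_stall = √(2W/(ρSCL,max)) = √(2·83.68/(1.03·0.912·1.19))
V_stall = √149.7 = 12.2 m/s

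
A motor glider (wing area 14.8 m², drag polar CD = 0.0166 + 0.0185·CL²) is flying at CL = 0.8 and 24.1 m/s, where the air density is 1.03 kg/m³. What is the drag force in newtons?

CD = 0.0166 + 0.0185 × 0.8² = 0.02844
D = ½ρv²S·CD = ½ × 1.03 × 24.1² × 14.8 × 0.02844 = 126 N

D = 126 N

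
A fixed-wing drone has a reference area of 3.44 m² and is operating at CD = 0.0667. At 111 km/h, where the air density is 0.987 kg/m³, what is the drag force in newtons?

D = 108 N

Convert speed: v = 111 km/h ÷ 3.6 = 30.83 m/s.
D = ½ρv²S·CD = ½ × 0.987 × 30.83² × 3.44 × 0.0667 = 108 N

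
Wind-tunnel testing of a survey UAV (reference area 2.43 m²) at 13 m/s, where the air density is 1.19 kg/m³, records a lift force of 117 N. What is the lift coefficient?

CL = 0.479

From L = ½ρv²S·CL, rearranging gives CL = 2L/(ρv²S).
CL = 2 × 117 / (1.19 × 13² × 2.43) = 0.479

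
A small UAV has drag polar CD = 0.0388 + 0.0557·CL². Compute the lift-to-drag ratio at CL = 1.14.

CD = 0.0388 + 0.0557 × 1.14² = 0.1112
L/D = CL/CD = 1.14 / 0.1112 = 10.3

L/D = 10.3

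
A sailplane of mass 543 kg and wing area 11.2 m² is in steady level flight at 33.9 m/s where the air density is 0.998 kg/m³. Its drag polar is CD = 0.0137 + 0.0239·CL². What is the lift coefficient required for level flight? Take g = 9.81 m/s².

In steady level flight, lift balances weight: W = mg = 543 × 9.81 = 5326.8 N.
Dynamic pressure q = 0.5 × 0.998 × 33.9² = 573.5 Pa.
Required CL = L/(qS) = 5326.8/(573.5·11.2) = 0.8294.

CL = 0.829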